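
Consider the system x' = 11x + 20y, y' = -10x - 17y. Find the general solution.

x(t) = -K_1e^(-3t)sin(2t) - 3K_1e^(-3t)cos(2t) - 3K_2e^(-3t)sin(2t) + K_2e^(-3t)cos(2t), y(t) = K_1e^(-3t)sin(2t) + 2K_1e^(-3t)cos(2t) + 2K_2e^(-3t)sin(2t) - K_2e^(-3t)cos(2t)

Coefficient matrix A = [[11, 20], [-10, -17]].
Characteristic polynomial det(A - λI) = λ^2 + 6λ + 13 = 0.
Eigenvalues λ = -3 ± 2i (complex conjugate pair).
For λ=-3+2i: an eigenvector is (-3,2) - i(-1,1) = (-3 + i, 2 - i).
A real fundamental pair from Re and Im of e^((-3+2i)t)v: X_1 = e^(-3t)(cos(2t)·(-3,2) + sin(2t)·(-1,1)), X_2 = e^(-3t)(sin(2t)·(-3,2) - cos(2t)·(-1,1)).
General solution: K_1X_1 + K_2X_2.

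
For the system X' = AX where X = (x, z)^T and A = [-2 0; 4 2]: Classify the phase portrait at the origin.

A = [[-2,0],[4,2]]; det(A-λI) = λ^2 - 4.
λ = 2, -2: opposite signs.

saddle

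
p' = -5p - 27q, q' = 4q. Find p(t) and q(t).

p(t) = -3K_1e^(4t) + K_2e^(-5t), q(t) = K_1e^(4t)

Coefficient matrix A = [[-5, -27], [0, 4]].
Characteristic polynomial det(A - λI) = λ^2 + λ - 20 = 0.
Eigenvalues λ = 4, -5.
For λ=4: (A-λI) row 1 is [-9, -27], so an eigenvector is (-3, 1).
For λ=-5: (A-λI) row 1 is [0, -27], so an eigenvector is (1, 0).
General solution: K_1e^(4t)(-3,1) + K_2e^(-5t)(1,0).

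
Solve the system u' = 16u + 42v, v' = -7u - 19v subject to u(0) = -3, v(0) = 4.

Coefficient matrix A = [[16, 42], [-7, -19]].
Characteristic polynomial det(A - λI) = λ^2 + 3λ - 10 = 0.
Eigenvalues λ = -5, 2.
For λ=-5: (A-λI) row 1 is [21, 42], so an eigenvector is (2, -1).
For λ=2: (A-λI) row 1 is [14, 42], so an eigenvector is (-3, 1).
General solution: K_1e^(-5t)(2,-1) + K_2e^(2t)(-3,1).
Applying u(0)=-3, v(0)=4 gives K_1=-9, K_2=-5.

u(t) = 15e^(2t) - 18e^(-5t), v(t) = -5e^(2t) + 9e^(-5t)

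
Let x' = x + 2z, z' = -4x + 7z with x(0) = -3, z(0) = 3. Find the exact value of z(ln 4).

A = [[1,2],[-4,7]]; eigenvalues λ = 3, 5.
Eigenvectors: (-1,-1) for λ=3, (-1,-2) for λ=5.
From the initial condition, c_1 = 9, c_2 = -6.
z(ln 4) = (9)(4^3)(-1) + (-6)(4^5)(-2) = 11712.

11712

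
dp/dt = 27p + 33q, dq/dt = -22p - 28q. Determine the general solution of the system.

Coefficient matrix A = [[27, 33], [-22, -28]].
Characteristic polynomial det(A - λI) = λ^2 + λ - 30 = 0.
Eigenvalues λ = 5, -6.
For λ=5: (A-λI) row 1 is [22, 33], so an eigenvector is (-3, 2).
For λ=-6: (A-λI) row 1 is [33, 33], so an eigenvector is (-1, 1).
General solution: c_1e^(5t)(-3,2) + c_2e^(-6t)(-1,1).

p(t) = -3c_1e^(5t) - c_2e^(-6t), q(t) = 2c_1e^(5t) + c_2e^(-6t)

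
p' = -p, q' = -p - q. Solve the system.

p(t) = K_2e^(-t), q(t) = -K_1e^(-t) - K_2te^(-t) - 2K_2e^(-t)

Coefficient matrix A = [[-1, 0], [-1, -1]].
Characteristic polynomial det(A - λI) = λ^2 + 2λ + 1 = 0.
Single eigenvalue λ = -1 with algebraic multiplicity 2.
Eigenvector v = (0,-1); generalized eigenvector w with (A-λI)w=v is (1,-2).
General solution: e^(-t)[K_1·v + K_2·(t·v + w)].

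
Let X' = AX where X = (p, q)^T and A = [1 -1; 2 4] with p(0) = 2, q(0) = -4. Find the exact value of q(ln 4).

A = [[1,-1],[2,4]]; eigenvalues λ = 3, 2.
Eigenvectors: (1,-2) for λ=3, (-1,1) for λ=2.
From the initial condition, c_1 = 2, c_2 = 0.
q(ln 4) = (2)(4^3)(-2) + (0)(4^2)(1) = -256.

-256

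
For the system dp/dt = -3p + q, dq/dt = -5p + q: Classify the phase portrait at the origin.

stable spiral

A = [[-3,1],[-5,1]]; det(A-λI) = λ^2 + 2λ + 2.
λ = -1 ± i: negative real part.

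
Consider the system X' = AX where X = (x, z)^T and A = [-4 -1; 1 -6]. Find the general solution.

Coefficient matrix A = [[-4, -1], [1, -6]].
Characteristic polynomial det(A - λI) = λ^2 + 10λ + 25 = 0.
Single eigenvalue λ = -5 with algebraic multiplicity 2.
Eigenvector v = (-1,-1); generalized eigenvector w with (A-λI)w=v is (-3,-2).
General solution: e^(-5t)[C_1·v + C_2·(t·v + w)].

x(t) = -C_1e^(-5t) - C_2te^(-5t) - 3C_2e^(-5t), z(t) = -C_1e^(-5t) - C_2te^(-5t) - 2C_2e^(-5t)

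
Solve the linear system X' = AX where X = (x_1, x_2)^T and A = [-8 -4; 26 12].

Coefficient matrix A = [[-8, -4], [26, 12]].
Characteristic polynomial det(A - λI) = λ^2 - 4λ + 8 = 0.
Eigenvalues λ = 2 ± 2i (complex conjugate pair).
For λ=2+2i: an eigenvector is (-1,3) - i(-1,2) = (-1 + i, 3 - 2i).
A real fundamental pair from Re and Im of e^((2+2i)t)v: X_1 = e^(2t)(cos(2t)·(-1,3) + sin(2t)·(-1,2)), X_2 = e^(2t)(sin(2t)·(-1,3) - cos(2t)·(-1,2)).
General solution: C_1X_1 + C_2X_2.

x_1(t) = -C_1e^(2t)sin(2t) - C_1e^(2t)cos(2t) - C_2e^(2t)sin(2t) + C_2e^(2t)cos(2t), x_2(t) = 2C_1e^(2t)sin(2t) + 3C_1e^(2t)cos(2t) + 3C_2e^(2t)sin(2t) - 2C_2e^(2t)cos(2t)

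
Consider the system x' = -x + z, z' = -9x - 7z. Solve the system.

x(t) = C_1e^(-4t) + C_2te^(-4t), z(t) = -3C_1e^(-4t) - 3C_2te^(-4t) + C_2e^(-4t)

Coefficient matrix A = [[-1, 1], [-9, -7]].
Characteristic polynomial det(A - λI) = λ^2 + 8λ + 16 = 0.
Single eigenvalue λ = -4 with algebraic multiplicity 2.
Eigenvector v = (1,-3); generalized eigenvector w with (A-λI)w=v is (0,1).
General solution: e^(-4t)[C_1·v + C_2·(t·v + w)].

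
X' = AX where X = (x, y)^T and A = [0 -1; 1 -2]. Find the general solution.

Coefficient matrix A = [[0, -1], [1, -2]].
Characteristic polynomial det(A - λI) = λ^2 + 2λ + 1 = 0.
Single eigenvalue λ = -1 with algebraic multiplicity 2.
Eigenvector v = (1,1); generalized eigenvector w with (A-λI)w=v is (0,-1).
General solution: e^(-t)[C_1·v + C_2·(t·v + w)].

x(t) = C_1e^(-t) + C_2te^(-t), y(t) = C_1e^(-t) + C_2te^(-t) - C_2e^(-t)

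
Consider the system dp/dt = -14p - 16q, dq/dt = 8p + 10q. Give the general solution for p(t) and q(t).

Coefficient matrix A = [[-14, -16], [8, 10]].
Characteristic polynomial det(A - λI) = λ^2 + 4λ - 12 = 0.
Eigenvalues λ = -6, 2.
For λ=-6: (A-λI) row 1 is [-8, -16], so an eigenvector is (-2, 1).
For λ=2: (A-λI) row 1 is [-16, -16], so an eigenvector is (1, -1).
General solution: C_1e^(-6t)(-2,1) + C_2e^(2t)(1,-1).

p(t) = -2C_1e^(-6t) + C_2e^(2t), q(t) = C_1e^(-6t) - C_2e^(2t)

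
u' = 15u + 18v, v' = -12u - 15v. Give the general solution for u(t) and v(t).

u(t) = 3K_1e^(3t) - K_2e^(-3t), v(t) = -2K_1e^(3t) + K_2e^(-3t)

Coefficient matrix A = [[15, 18], [-12, -15]].
Characteristic polynomial det(A - λI) = λ^2 - 9 = 0.
Eigenvalues λ = 3, -3.
For λ=3: (A-λI) row 1 is [12, 18], so an eigenvector is (3, -2).
For λ=-3: (A-λI) row 1 is [18, 18], so an eigenvector is (-1, 1).
General solution: K_1e^(3t)(3,-2) + K_2e^(-3t)(-1,1).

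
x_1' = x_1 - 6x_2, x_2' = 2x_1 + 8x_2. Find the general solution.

Coefficient matrix A = [[1, -6], [2, 8]].
Characteristic polynomial det(A - λI) = λ^2 - 9λ + 20 = 0.
Eigenvalues λ = 5, 4.
For λ=5: (A-λI) row 1 is [-4, -6], so an eigenvector is (-3, 2).
For λ=4: (A-λI) row 1 is [-3, -6], so an eigenvector is (-2, 1).
General solution: c_1e^(5t)(-3,2) + c_2e^(4t)(-2,1).

x_1(t) = -3c_1e^(5t) - 2c_2e^(4t), x_2(t) = 2c_1e^(5t) + c_2e^(4t)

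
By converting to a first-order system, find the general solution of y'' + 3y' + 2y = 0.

Let x_1 = y, x_2 = y'. Then x_1' = x_2 and x_2' = -2x_1 - 3x_2.
A = [[0,1],[-2,-3]]; det(A-λI) = λ^2 + 3λ + 2.
Eigenvalues λ = -1, -2 with eigenvectors (1,-1), (1,-2).

y(t) = K_1e^(-t) + K_2e^(-2t)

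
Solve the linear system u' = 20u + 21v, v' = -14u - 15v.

u(t) = 3c_1e^(6t) - c_2e^(-t), v(t) = -2c_1e^(6t) + c_2e^(-t)

Coefficient matrix A = [[20, 21], [-14, -15]].
Characteristic polynomial det(A - λI) = λ^2 - 5λ - 6 = 0.
Eigenvalues λ = 6, -1.
For λ=6: (A-λI) row 1 is [14, 21], so an eigenvector is (3, -2).
For λ=-1: (A-λI) row 1 is [21, 21], so an eigenvector is (-1, 1).
General solution: c_1e^(6t)(3,-2) + c_2e^(-t)(-1,1).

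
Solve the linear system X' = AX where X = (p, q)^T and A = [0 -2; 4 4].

p(t) = -c_1e^(2t)cos(2t) - c_2e^(2t)sin(2t), q(t) = -c_1e^(2t)sin(2t) + c_1e^(2t)cos(2t) + c_2e^(2t)sin(2t) + c_2e^(2t)cos(2t)

Coefficient matrix A = [[0, -2], [4, 4]].
Characteristic polynomial det(A - λI) = λ^2 - 4λ + 8 = 0.
Eigenvalues λ = 2 ± 2i (complex conjugate pair).
For λ=2+2i: an eigenvector is (-1,1) - i(0,-1) = (-1, 1 + i).
A real fundamental pair from Re and Im of e^((2+2i)t)v: X_1 = e^(2t)(cos(2t)·(-1,1) + sin(2t)·(0,-1)), X_2 = e^(2t)(sin(2t)·(-1,1) - cos(2t)·(0,-1)).
General solution: c_1X_1 + c_2X_2.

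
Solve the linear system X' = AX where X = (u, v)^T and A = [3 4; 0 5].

Coefficient matrix A = [[3, 4], [0, 5]].
Characteristic polynomial det(A - λI) = λ^2 - 8λ + 15 = 0.
Eigenvalues λ = 3, 5.
For λ=3: (A-λI) row 1 is [0, 4], so an eigenvector is (1, 0).
For λ=5: (A-λI) row 1 is [-2, 4], so an eigenvector is (-2, -1).
General solution: c_1e^(3t)(1,0) + c_2e^(5t)(-2,-1).

u(t) = c_1e^(3t) - 2c_2e^(5t), v(t) = -c_2e^(5t)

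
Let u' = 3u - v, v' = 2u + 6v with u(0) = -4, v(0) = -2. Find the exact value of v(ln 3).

-2106

A = [[3,-1],[2,6]]; eigenvalues λ = 4, 5.
Eigenvectors: (1,-1) for λ=4, (1,-2) for λ=5.
From the initial condition, c_1 = -10, c_2 = 6.
v(ln 3) = (-10)(3^4)(-1) + (6)(3^5)(-2) = -2106.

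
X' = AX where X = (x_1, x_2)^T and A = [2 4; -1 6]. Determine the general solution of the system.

x_1(t) = 2C_1e^(4t) + 2C_2te^(4t) - C_2e^(4t), x_2(t) = C_1e^(4t) + C_2te^(4t)

Coefficient matrix A = [[2, 4], [-1, 6]].
Characteristic polynomial det(A - λI) = λ^2 - 8λ + 16 = 0.
Single eigenvalue λ = 4 with algebraic multiplicity 2.
Eigenvector v = (2,1); generalized eigenvector w with (A-λI)w=v is (-1,0).
General solution: e^(4t)[C_1·v + C_2·(t·v + w)].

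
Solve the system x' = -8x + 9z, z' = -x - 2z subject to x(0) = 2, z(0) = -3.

Coefficient matrix A = [[-8, 9], [-1, -2]].
Characteristic polynomial det(A - λI) = λ^2 + 10λ + 25 = 0.
Single eigenvalue λ = -5 with algebraic multiplicity 2.
Eigenvector v = (3,1); generalized eigenvector w with (A-λI)w=v is (-1,0).
General solution: e^(-5t)[K_1·v + K_2·(t·v + w)].
Applying x(0)=2, z(0)=-3 gives K_1=-3, K_2=-11.

x(t) = -33te^(-5t) + 2e^(-5t), z(t) = -11te^(-5t) - 3e^(-5t)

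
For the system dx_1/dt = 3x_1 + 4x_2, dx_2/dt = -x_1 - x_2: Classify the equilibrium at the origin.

A = [[3,4],[-1,-1]]; det(A-λI) = λ^2 - 2λ + 1.
repeated λ = 1 with a single eigenvector.

unstable improper node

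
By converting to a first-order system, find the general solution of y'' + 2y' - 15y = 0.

y(t) = c_1e^(-5t) + c_2e^(3t)

Let x_1 = y, x_2 = y'. Then x_1' = x_2 and x_2' = 15x_1 - 2x_2.
A = [[0,1],[15,-2]]; det(A-λI) = λ^2 + 2λ - 15.
Eigenvalues λ = -5, 3 with eigenvectors (1,-5), (1,3).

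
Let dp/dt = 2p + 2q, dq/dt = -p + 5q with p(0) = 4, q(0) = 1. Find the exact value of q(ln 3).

A = [[2,2],[-1,5]]; eigenvalues λ = 3, 4.
Eigenvectors: (2,1) for λ=3, (1,1) for λ=4.
From the initial condition, c_1 = 3, c_2 = -2.
q(ln 3) = (3)(3^3)(1) + (-2)(3^4)(1) = -81.

-81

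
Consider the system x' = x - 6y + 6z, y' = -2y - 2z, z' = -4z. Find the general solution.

Coefficient matrix A = [[1, -6, 6], [0, -2, -2], [0, 0, -4]].
det(A - λI) = 0 gives eigenvalues λ = -2, 1, -4.
For λ=-2: eigenvector (2,1,0).
For λ=1: eigenvector (1,0,0).
For λ=-4: eigenvector (0,1,1).
General solution: c_1e^(-2t)(2,1,0) + c_2e^(t)(1,0,0) + c_3e^(-4t)(0,1,1).

x(t) = 2c_1e^(-2t) + c_2e^(t), y(t) = c_1e^(-2t) + c_3e^(-4t), z(t) = c_3e^(-4t)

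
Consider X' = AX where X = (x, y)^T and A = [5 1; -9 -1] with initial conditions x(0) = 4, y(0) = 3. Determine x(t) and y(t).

Coefficient matrix A = [[5, 1], [-9, -1]].
Characteristic polynomial det(A - λI) = λ^2 - 4λ + 4 = 0.
Single eigenvalue λ = 2 with algebraic multiplicity 2.
Eigenvector v = (-1,3); generalized eigenvector w with (A-λI)w=v is (-1,2).
General solution: e^(2t)[c_1·v + c_2·(t·v + w)].
Applying x(0)=4, y(0)=3 gives c_1=11, c_2=-15.

x(t) = 15te^(2t) + 4e^(2t), y(t) = -45te^(2t) + 3e^(2t)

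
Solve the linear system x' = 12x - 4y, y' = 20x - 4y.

Coefficient matrix A = [[12, -4], [20, -4]].
Characteristic polynomial det(A - λI) = λ^2 - 8λ + 32 = 0.
Eigenvalues λ = 4 ± 4i (complex conjugate pair).
For λ=4+4i: an eigenvector is (1,2) - i(0,1) = (1, 2 - i).
A real fundamental pair from Re and Im of e^((4+4i)t)v: X_1 = e^(4t)(cos(4t)·(1,2) + sin(4t)·(0,1)), X_2 = e^(4t)(sin(4t)·(1,2) - cos(4t)·(0,1)).
General solution: c_1X_1 + c_2X_2.

x(t) = c_1e^(4t)cos(4t) + c_2e^(4t)sin(4t), y(t) = c_1e^(4t)sin(4t) + 2c_1e^(4t)cos(4t) + 2c_2e^(4t)sin(4t) - c_2e^(4t)cos(4t)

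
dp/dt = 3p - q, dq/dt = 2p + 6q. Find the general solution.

Coefficient matrix A = [[3, -1], [2, 6]].
Characteristic polynomial det(A - λI) = λ^2 - 9λ + 20 = 0.
Eigenvalues λ = 4, 5.
For λ=4: (A-λI) row 1 is [-1, -1], so an eigenvector is (1, -1).
For λ=5: (A-λI) row 1 is [-2, -1], so an eigenvector is (1, -2).
General solution: K_1e^(4t)(1,-1) + K_2e^(5t)(1,-2).

p(t) = K_1e^(4t) + K_2e^(5t), q(t) = -K_1e^(4t) - 2K_2e^(5t)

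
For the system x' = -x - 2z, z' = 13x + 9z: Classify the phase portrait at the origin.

A = [[-1,-2],[13,9]]; det(A-λI) = λ^2 - 8λ + 17.
λ = 4 ± i: positive real part.

unstable spiral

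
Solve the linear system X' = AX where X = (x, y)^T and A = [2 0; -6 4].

x(t) = c_2e^(2t), y(t) = -c_1e^(4t) + 3c_2e^(2t)

Coefficient matrix A = [[2, 0], [-6, 4]].
Characteristic polynomial det(A - λI) = λ^2 - 6λ + 8 = 0.
Eigenvalues λ = 4, 2.
For λ=4: (A-λI) row 1 is [-2, 0], so an eigenvector is (0, -1).
For λ=2: (A-λI) row 2 is [-6, 2], so an eigenvector is (1, 3).
General solution: c_1e^(4t)(0,-1) + c_2e^(2t)(1,3).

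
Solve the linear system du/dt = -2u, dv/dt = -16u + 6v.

u(t) = c_1e^(-2t), v(t) = 2c_1e^(-2t) + c_2e^(6t)

Coefficient matrix A = [[-2, 0], [-16, 6]].
Characteristic polynomial det(A - λI) = λ^2 - 4λ - 12 = 0.
Eigenvalues λ = -2, 6.
For λ=-2: (A-λI) row 2 is [-16, 8], so an eigenvector is (1, 2).
For λ=6: (A-λI) row 1 is [-8, 0], so an eigenvector is (0, 1).
General solution: c_1e^(-2t)(1,2) + c_2e^(6t)(0,1).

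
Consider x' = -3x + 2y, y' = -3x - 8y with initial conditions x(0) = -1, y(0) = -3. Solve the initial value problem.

x(t) = -9e^(-5t) + 8e^(-6t), y(t) = 9e^(-5t) - 12e^(-6t)

Coefficient matrix A = [[-3, 2], [-3, -8]].
Characteristic polynomial det(A - λI) = λ^2 + 11λ + 30 = 0.
Eigenvalues λ = -6, -5.
For λ=-6: (A-λI) row 1 is [3, 2], so an eigenvector is (2, -3).
For λ=-5: (A-λI) row 1 is [2, 2], so an eigenvector is (1, -1).
General solution: c_1e^(-6t)(2,-3) + c_2e^(-5t)(1,-1).
Applying x(0)=-1, y(0)=-3 gives c_1=4, c_2=-9.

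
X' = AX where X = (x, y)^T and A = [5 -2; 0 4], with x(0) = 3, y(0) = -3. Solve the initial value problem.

x(t) = 9e^(5t) - 6e^(4t), y(t) = -3e^(4t)

Coefficient matrix A = [[5, -2], [0, 4]].
Characteristic polynomial det(A - λI) = λ^2 - 9λ + 20 = 0.
Eigenvalues λ = 4, 5.
For λ=4: (A-λI) row 1 is [1, -2], so an eigenvector is (-2, -1).
For λ=5: (A-λI) row 1 is [0, -2], so an eigenvector is (1, 0).
General solution: C_1e^(4t)(-2,-1) + C_2e^(5t)(1,0).
Applying x(0)=3, y(0)=-3 gives C_1=3, C_2=9.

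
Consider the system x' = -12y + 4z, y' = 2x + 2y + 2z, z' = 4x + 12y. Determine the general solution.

Coefficient matrix A = [[0, -12, 4], [2, 2, 2], [4, 12, 0]].
det(A - λI) = 0 gives eigenvalues λ = 2, -4, 4.
For λ=2: eigenvector (2,-1,-2).
For λ=-4: eigenvector (-1,0,1).
For λ=4: eigenvector (-1,1,2).
General solution: C_1e^(2t)(2,-1,-2) + C_2e^(-4t)(-1,0,1) + C_3e^(4t)(-1,1,2).

x(t) = 2C_1e^(2t) - C_2e^(-4t) - C_3e^(4t), y(t) = -C_1e^(2t) + C_3e^(4t), z(t) = -2C_1e^(2t) + C_2e^(-4t) + 2C_3e^(4t)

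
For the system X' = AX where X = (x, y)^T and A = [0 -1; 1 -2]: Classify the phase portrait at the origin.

stable improper node

A = [[0,-1],[1,-2]]; det(A-λI) = λ^2 + 2λ + 1.
repeated λ = -1 with a single eigenvector.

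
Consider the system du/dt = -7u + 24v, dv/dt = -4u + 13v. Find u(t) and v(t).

u(t) = 2c_1e^(5t) - 3c_2e^(t), v(t) = c_1e^(5t) - c_2e^(t)

Coefficient matrix A = [[-7, 24], [-4, 13]].
Characteristic polynomial det(A - λI) = λ^2 - 6λ + 5 = 0.
Eigenvalues λ = 5, 1.
For λ=5: (A-λI) row 1 is [-12, 24], so an eigenvector is (2, 1).
For λ=1: (A-λI) row 1 is [-8, 24], so an eigenvector is (-3, -1).
General solution: c_1e^(5t)(2,1) + c_2e^(t)(-3,-1).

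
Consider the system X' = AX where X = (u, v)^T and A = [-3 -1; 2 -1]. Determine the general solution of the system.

u(t) = -C_1e^(-2t)cos(t) - C_2e^(-2t)sin(t), v(t) = -C_1e^(-2t)sin(t) + C_1e^(-2t)cos(t) + C_2e^(-2t)sin(t) + C_2e^(-2t)cos(t)

Coefficient matrix A = [[-3, -1], [2, -1]].
Characteristic polynomial det(A - λI) = λ^2 + 4λ + 5 = 0.
Eigenvalues λ = -2 ± i (complex conjugate pair).
For λ=-2+i: an eigenvector is (-1,1) - i(0,-1) = (-1, 1 + i).
A real fundamental pair from Re and Im of e^((-2+i)t)v: X_1 = e^(-2t)(cos(t)·(-1,1) + sin(t)·(0,-1)), X_2 = e^(-2t)(sin(t)·(-1,1) - cos(t)·(0,-1)).
General solution: C_1X_1 + C_2X_2.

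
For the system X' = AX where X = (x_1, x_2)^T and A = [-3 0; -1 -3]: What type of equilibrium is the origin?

A = [[-3,0],[-1,-3]]; det(A-λI) = λ^2 + 6λ + 9.
repeated λ = -3 with a single eigenvector.

stable improper node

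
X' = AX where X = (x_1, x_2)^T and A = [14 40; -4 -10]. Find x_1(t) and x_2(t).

x_1(t) = C_1e^(2t)sin(4t) - 3C_1e^(2t)cos(4t) - 3C_2e^(2t)sin(4t) - C_2e^(2t)cos(4t), x_2(t) = C_1e^(2t)cos(4t) + C_2e^(2t)sin(4t)

Coefficient matrix A = [[14, 40], [-4, -10]].
Characteristic polynomial det(A - λI) = λ^2 - 4λ + 20 = 0.
Eigenvalues λ = 2 ± 4i (complex conjugate pair).
For λ=2+4i: an eigenvector is (-3,1) - i(1,0) = (-3 - i, 1).
A real fundamental pair from Re and Im of e^((2+4i)t)v: X_1 = e^(2t)(cos(4t)·(-3,1) + sin(4t)·(1,0)), X_2 = e^(2t)(sin(4t)·(-3,1) - cos(4t)·(1,0)).
General solution: C_1X_1 + C_2X_2.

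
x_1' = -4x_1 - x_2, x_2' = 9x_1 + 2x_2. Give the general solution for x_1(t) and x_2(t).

Coefficient matrix A = [[-4, -1], [9, 2]].
Characteristic polynomial det(A - λI) = λ^2 + 2λ + 1 = 0.
Single eigenvalue λ = -1 with algebraic multiplicity 2.
Eigenvector v = (1,-3); generalized eigenvector w with (A-λI)w=v is (-1,2).
General solution: e^(-t)[c_1·v + c_2·(t·v + w)].

x_1(t) = c_1e^(-t) + c_2te^(-t) - c_2e^(-t), x_2(t) = -3c_1e^(-t) - 3c_2te^(-t) + 2c_2e^(-t)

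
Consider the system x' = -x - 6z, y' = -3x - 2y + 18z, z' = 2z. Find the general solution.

x(t) = -2C_1e^(2t) + C_3e^(-t), y(t) = 6C_1e^(2t) + C_2e^(-2t) - 3C_3e^(-t), z(t) = C_1e^(2t)

Coefficient matrix A = [[-1, 0, -6], [-3, -2, 18], [0, 0, 2]].
det(A - λI) = 0 gives eigenvalues λ = 2, -2, -1.
For λ=2: eigenvector (-2,6,1).
For λ=-2: eigenvector (0,1,0).
For λ=-1: eigenvector (1,-3,0).
General solution: C_1e^(2t)(-2,6,1) + C_2e^(-2t)(0,1,0) + C_3e^(-t)(1,-3,0).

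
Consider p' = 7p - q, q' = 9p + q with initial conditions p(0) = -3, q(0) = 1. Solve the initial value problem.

Coefficient matrix A = [[7, -1], [9, 1]].
Characteristic polynomial det(A - λI) = λ^2 - 8λ + 16 = 0.
Single eigenvalue λ = 4 with algebraic multiplicity 2.
Eigenvector v = (-1,-3); generalized eigenvector w with (A-λI)w=v is (0,1).
General solution: e^(4t)[K_1·v + K_2·(t·v + w)].
Applying p(0)=-3, q(0)=1 gives K_1=3, K_2=10.

p(t) = -10te^(4t) - 3e^(4t), q(t) = -30te^(4t) + e^(4t)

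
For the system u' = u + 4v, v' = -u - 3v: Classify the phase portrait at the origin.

A = [[1,4],[-1,-3]]; det(A-λI) = λ^2 + 2λ + 1.
repeated λ = -1 with a single eigenvector.

stable improper node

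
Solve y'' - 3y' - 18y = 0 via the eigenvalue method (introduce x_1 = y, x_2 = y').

y(t) = c_1e^(6t) + c_2e^(-3t)

Let x_1 = y, x_2 = y'. Then x_1' = x_2 and x_2' = 18x_1 + 3x_2.
A = [[0,1],[18,3]]; det(A-λI) = λ^2 - 3λ - 18.
Eigenvalues λ = 6, -3 with eigenvectors (1,6), (1,-3).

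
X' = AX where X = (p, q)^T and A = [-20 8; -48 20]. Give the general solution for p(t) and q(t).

Coefficient matrix A = [[-20, 8], [-48, 20]].
Characteristic polynomial det(A - λI) = λ^2 - 16 = 0.
Eigenvalues λ = 4, -4.
For λ=4: (A-λI) row 1 is [-24, 8], so an eigenvector is (-1, -3).
For λ=-4: (A-λI) row 1 is [-16, 8], so an eigenvector is (-1, -2).
General solution: c_1e^(4t)(-1,-3) + c_2e^(-4t)(-1,-2).

p(t) = -c_1e^(4t) - c_2e^(-4t), q(t) = -3c_1e^(4t) - 2c_2e^(-4t)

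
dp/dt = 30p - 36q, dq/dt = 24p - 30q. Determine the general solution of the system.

Coefficient matrix A = [[30, -36], [24, -30]].
Characteristic polynomial det(A - λI) = λ^2 - 36 = 0.
Eigenvalues λ = 6, -6.
For λ=6: (A-λI) row 1 is [24, -36], so an eigenvector is (3, 2).
For λ=-6: (A-λI) row 1 is [36, -36], so an eigenvector is (-1, -1).
General solution: C_1e^(6t)(3,2) + C_2e^(-6t)(-1,-1).

p(t) = 3C_1e^(6t) - C_2e^(-6t), q(t) = 2C_1e^(6t) - C_2e^(-6t)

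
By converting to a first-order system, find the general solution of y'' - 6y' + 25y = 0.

Let x_1 = y, x_2 = y'. Then x_1' = x_2 and x_2' = -25x_1 + 6x_2.
A = [[0,1],[-25,6]]; det(A-λI) = λ^2 - 6λ + 25.
Eigenvalues λ = 3 ± 4i.

y(t) = c_1e^(3t)cos(4t) + c_2e^(3t)sin(4t)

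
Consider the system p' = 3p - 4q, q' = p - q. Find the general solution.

Coefficient matrix A = [[3, -4], [1, -1]].
Characteristic polynomial det(A - λI) = λ^2 - 2λ + 1 = 0.
Single eigenvalue λ = 1 with algebraic multiplicity 2.
Eigenvector v = (2,1); generalized eigenvector w with (A-λI)w=v is (1,0).
General solution: e^(t)[c_1·v + c_2·(t·v + w)].

p(t) = 2c_1e^(t) + 2c_2te^(t) + c_2e^(t), q(t) = c_1e^(t) + c_2te^(t)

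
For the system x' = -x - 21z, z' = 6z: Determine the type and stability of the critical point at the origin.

saddle

A = [[-1,-21],[0,6]]; det(A-λI) = λ^2 - 5λ - 6.
λ = -1, 6: opposite signs.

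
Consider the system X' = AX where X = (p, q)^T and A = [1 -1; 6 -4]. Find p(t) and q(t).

p(t) = -K_1e^(-2t) + K_2e^(-t), q(t) = -3K_1e^(-2t) + 2K_2e^(-t)

Coefficient matrix A = [[1, -1], [6, -4]].
Characteristic polynomial det(A - λI) = λ^2 + 3λ + 2 = 0.
Eigenvalues λ = -2, -1.
For λ=-2: (A-λI) row 1 is [3, -1], so an eigenvector is (-1, -3).
For λ=-1: (A-λI) row 1 is [2, -1], so an eigenvector is (1, 2).
General solution: K_1e^(-2t)(-1,-3) + K_2e^(-t)(1,2).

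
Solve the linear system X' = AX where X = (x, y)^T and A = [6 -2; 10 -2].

Coefficient matrix A = [[6, -2], [10, -2]].
Characteristic polynomial det(A - λI) = λ^2 - 4λ + 8 = 0.
Eigenvalues λ = 2 ± 2i (complex conjugate pair).
For λ=2+2i: an eigenvector is (1,2) - i(0,1) = (1, 2 - i).
A real fundamental pair from Re and Im of e^((2+2i)t)v: X_1 = e^(2t)(cos(2t)·(1,2) + sin(2t)·(0,1)), X_2 = e^(2t)(sin(2t)·(1,2) - cos(2t)·(0,1)).
General solution: C_1X_1 + C_2X_2.

x(t) = C_1e^(2t)cos(2t) + C_2e^(2t)sin(2t), y(t) = C_1e^(2t)sin(2t) + 2C_1e^(2t)cos(2t) + 2C_2e^(2t)sin(2t) - C_2e^(2t)cos(2t)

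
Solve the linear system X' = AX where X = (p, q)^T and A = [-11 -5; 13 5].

p(t) = -K_1e^(-3t)sin(t) + 2K_1e^(-3t)cos(t) + 2K_2e^(-3t)sin(t) + K_2e^(-3t)cos(t), q(t) = 2K_1e^(-3t)sin(t) - 3K_1e^(-3t)cos(t) - 3K_2e^(-3t)sin(t) - 2K_2e^(-3t)cos(t)

Coefficient matrix A = [[-11, -5], [13, 5]].
Characteristic polynomial det(A - λI) = λ^2 + 6λ + 10 = 0.
Eigenvalues λ = -3 ± i (complex conjugate pair).
For λ=-3+i: an eigenvector is (2,-3) - i(-1,2) = (2 + i, -3 - 2i).
A real fundamental pair from Re and Im of e^((-3+i)t)v: X_1 = e^(-3t)(cos(t)·(2,-3) + sin(t)·(-1,2)), X_2 = e^(-3t)(sin(t)·(2,-3) - cos(t)·(-1,2)).
General solution: K_1X_1 + K_2X_2.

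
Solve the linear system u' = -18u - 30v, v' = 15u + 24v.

u(t) = 3K_1e^(3t)sin(3t) + K_1e^(3t)cos(3t) + K_2e^(3t)sin(3t) - 3K_2e^(3t)cos(3t), v(t) = -2K_1e^(3t)sin(3t) - K_1e^(3t)cos(3t) - K_2e^(3t)sin(3t) + 2K_2e^(3t)cos(3t)

Coefficient matrix A = [[-18, -30], [15, 24]].
Characteristic polynomial det(A - λI) = λ^2 - 6λ + 18 = 0.
Eigenvalues λ = 3 ± 3i (complex conjugate pair).
For λ=3+3i: an eigenvector is (1,-1) - i(3,-2) = (1 - 3i, -1 + 2i).
A real fundamental pair from Re and Im of e^((3+3i)t)v: X_1 = e^(3t)(cos(3t)·(1,-1) + sin(3t)·(3,-2)), X_2 = e^(3t)(sin(3t)·(1,-1) - cos(3t)·(3,-2)).
General solution: K_1X_1 + K_2X_2.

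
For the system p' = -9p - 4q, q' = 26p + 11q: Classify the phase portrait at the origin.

unstable spiral

A = [[-9,-4],[26,11]]; det(A-λI) = λ^2 - 2λ + 5.
λ = 1 ± 2i: positive real part.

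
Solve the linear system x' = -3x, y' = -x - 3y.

x(t) = -C_2e^(-3t), y(t) = C_1e^(-3t) + C_2te^(-3t) + 2C_2e^(-3t)

Coefficient matrix A = [[-3, 0], [-1, -3]].
Characteristic polynomial det(A - λI) = λ^2 + 6λ + 9 = 0.
Single eigenvalue λ = -3 with algebraic multiplicity 2.
Eigenvector v = (0,1); generalized eigenvector w with (A-λI)w=v is (-1,2).
General solution: e^(-3t)[C_1·v + C_2·(t·v + w)].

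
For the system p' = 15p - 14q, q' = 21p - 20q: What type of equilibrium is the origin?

saddle

A = [[15,-14],[21,-20]]; det(A-λI) = λ^2 + 5λ - 6.
λ = 1, -6: opposite signs.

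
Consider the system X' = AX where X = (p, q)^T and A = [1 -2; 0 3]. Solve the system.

p(t) = -C_1e^(t) - C_2e^(3t), q(t) = C_2e^(3t)

Coefficient matrix A = [[1, -2], [0, 3]].
Characteristic polynomial det(A - λI) = λ^2 - 4λ + 3 = 0.
Eigenvalues λ = 1, 3.
For λ=1: (A-λI) row 1 is [0, -2], so an eigenvector is (-1, 0).
For λ=3: (A-λI) row 1 is [-2, -2], so an eigenvector is (-1, 1).
General solution: C_1e^(t)(-1,0) + C_2e^(3t)(-1,1).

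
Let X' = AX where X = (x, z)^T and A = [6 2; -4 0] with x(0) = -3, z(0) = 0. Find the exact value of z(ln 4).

A = [[6,2],[-4,0]]; eigenvalues λ = 2, 4.
Eigenvectors: (-1,2) for λ=2, (1,-1) for λ=4.
From the initial condition, c_1 = -3, c_2 = -6.
z(ln 4) = (-3)(4^2)(2) + (-6)(4^4)(-1) = 1440.

1440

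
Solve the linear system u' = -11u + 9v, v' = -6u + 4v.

u(t) = -K_1e^(-2t) + 3K_2e^(-5t), v(t) = -K_1e^(-2t) + 2K_2e^(-5t)

Coefficient matrix A = [[-11, 9], [-6, 4]].
Characteristic polynomial det(A - λI) = λ^2 + 7λ + 10 = 0.
Eigenvalues λ = -2, -5.
For λ=-2: (A-λI) row 1 is [-9, 9], so an eigenvector is (-1, -1).
For λ=-5: (A-λI) row 1 is [-6, 9], so an eigenvector is (3, 2).
General solution: K_1e^(-2t)(-1,-1) + K_2e^(-5t)(3,2).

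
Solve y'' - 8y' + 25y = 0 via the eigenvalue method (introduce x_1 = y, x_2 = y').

y(t) = K_1e^(4t)cos(3t) + K_2e^(4t)sin(3t)

Let x_1 = y, x_2 = y'. Then x_1' = x_2 and x_2' = -25x_1 + 8x_2.
A = [[0,1],[-25,8]]; det(A-λI) = λ^2 - 8λ + 25.
Eigenvalues λ = 4 ± 3i.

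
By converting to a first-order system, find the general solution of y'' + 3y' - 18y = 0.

y(t) = C_1e^(-6t) + C_2e^(3t)

Let x_1 = y, x_2 = y'. Then x_1' = x_2 and x_2' = 18x_1 - 3x_2.
A = [[0,1],[18,-3]]; det(A-λI) = λ^2 + 3λ - 18.
Eigenvalues λ = -6, 3 with eigenvectors (1,-6), (1,3).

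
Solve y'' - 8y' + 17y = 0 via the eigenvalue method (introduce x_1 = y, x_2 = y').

Let x_1 = y, x_2 = y'. Then x_1' = x_2 and x_2' = -17x_1 + 8x_2.
A = [[0,1],[-17,8]]; det(A-λI) = λ^2 - 8λ + 17.
Eigenvalues λ = 4 ± i.

y(t) = K_1e^(4t)cos(t) + K_2e^(4t)sin(t)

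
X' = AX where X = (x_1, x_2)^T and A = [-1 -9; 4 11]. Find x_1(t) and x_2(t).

Coefficient matrix A = [[-1, -9], [4, 11]].
Characteristic polynomial det(A - λI) = λ^2 - 10λ + 25 = 0.
Single eigenvalue λ = 5 with algebraic multiplicity 2.
Eigenvector v = (3,-2); generalized eigenvector w with (A-λI)w=v is (1,-1).
General solution: e^(5t)[c_1·v + c_2·(t·v + w)].

x_1(t) = 3c_1e^(5t) + 3c_2te^(5t) + c_2e^(5t), x_2(t) = -2c_1e^(5t) - 2c_2te^(5t) - c_2e^(5t)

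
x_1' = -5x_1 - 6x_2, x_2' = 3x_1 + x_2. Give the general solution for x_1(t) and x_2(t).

Coefficient matrix A = [[-5, -6], [3, 1]].
Characteristic polynomial det(A - λI) = λ^2 + 4λ + 13 = 0.
Eigenvalues λ = -2 ± 3i (complex conjugate pair).
For λ=-2+3i: an eigenvector is (1,-1) - i(1,0) = (1 - i, -1).
A real fundamental pair from Re and Im of e^((-2+3i)t)v: X_1 = e^(-2t)(cos(3t)·(1,-1) + sin(3t)·(1,0)), X_2 = e^(-2t)(sin(3t)·(1,-1) - cos(3t)·(1,0)).
General solution: C_1X_1 + C_2X_2.

x_1(t) = C_1e^(-2t)sin(3t) + C_1e^(-2t)cos(3t) + C_2e^(-2t)sin(3t) - C_2e^(-2t)cos(3t), x_2(t) = -C_1e^(-2t)cos(3t) - C_2e^(-2t)sin(3t)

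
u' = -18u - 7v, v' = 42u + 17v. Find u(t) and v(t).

Coefficient matrix A = [[-18, -7], [42, 17]].
Characteristic polynomial det(A - λI) = λ^2 + λ - 12 = 0.
Eigenvalues λ = -4, 3.
For λ=-4: (A-λI) row 1 is [-14, -7], so an eigenvector is (1, -2).
For λ=3: (A-λI) row 1 is [-21, -7], so an eigenvector is (1, -3).
General solution: C_1e^(-4t)(1,-2) + C_2e^(3t)(1,-3).

u(t) = C_1e^(-4t) + C_2e^(3t), v(t) = -2C_1e^(-4t) - 3C_2e^(3t)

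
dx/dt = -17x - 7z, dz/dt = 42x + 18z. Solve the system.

x(t) = -c_1e^(-3t) - c_2e^(4t), z(t) = 2c_1e^(-3t) + 3c_2e^(4t)

Coefficient matrix A = [[-17, -7], [42, 18]].
Characteristic polynomial det(A - λI) = λ^2 - λ - 12 = 0.
Eigenvalues λ = -3, 4.
For λ=-3: (A-λI) row 1 is [-14, -7], so an eigenvector is (-1, 2).
For λ=4: (A-λI) row 1 is [-21, -7], so an eigenvector is (-1, 3).
General solution: c_1e^(-3t)(-1,2) + c_2e^(4t)(-1,3).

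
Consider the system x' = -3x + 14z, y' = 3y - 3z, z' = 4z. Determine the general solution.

x(t) = K_2e^(-3t) + 2K_3e^(4t), y(t) = K_1e^(3t) - 3K_3e^(4t), z(t) = K_3e^(4t)

Coefficient matrix A = [[-3, 0, 14], [0, 3, -3], [0, 0, 4]].
det(A - λI) = 0 gives eigenvalues λ = 3, -3, 4.
For λ=3: eigenvector (0,1,0).
For λ=-3: eigenvector (1,0,0).
For λ=4: eigenvector (2,-3,1).
General solution: K_1e^(3t)(0,1,0) + K_2e^(-3t)(1,0,0) + K_3e^(4t)(2,-3,1).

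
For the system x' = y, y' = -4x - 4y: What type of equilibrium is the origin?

A = [[0,1],[-4,-4]]; det(A-λI) = λ^2 + 4λ + 4.
repeated λ = -2 with a single eigenvector.

stable improper node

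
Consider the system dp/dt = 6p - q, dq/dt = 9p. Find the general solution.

p(t) = C_1e^(3t) + C_2te^(3t) + C_2e^(3t), q(t) = 3C_1e^(3t) + 3C_2te^(3t) + 2C_2e^(3t)

Coefficient matrix A = [[6, -1], [9, 0]].
Characteristic polynomial det(A - λI) = λ^2 - 6λ + 9 = 0.
Single eigenvalue λ = 3 with algebraic multiplicity 2.
Eigenvector v = (1,3); generalized eigenvector w with (A-λI)w=v is (1,2).
General solution: e^(3t)[C_1·v + C_2·(t·v + w)].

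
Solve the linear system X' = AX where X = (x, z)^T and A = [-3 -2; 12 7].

Coefficient matrix A = [[-3, -2], [12, 7]].
Characteristic polynomial det(A - λI) = λ^2 - 4λ + 3 = 0.
Eigenvalues λ = 3, 1.
For λ=3: (A-λI) row 1 is [-6, -2], so an eigenvector is (-1, 3).
For λ=1: (A-λI) row 1 is [-4, -2], so an eigenvector is (1, -2).
General solution: K_1e^(3t)(-1,3) + K_2e^(t)(1,-2).

x(t) = -K_1e^(3t) + K_2e^(t), z(t) = 3K_1e^(3t) - 2K_2e^(t)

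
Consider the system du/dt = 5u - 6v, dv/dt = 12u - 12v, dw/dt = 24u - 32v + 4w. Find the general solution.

Coefficient matrix A = [[5, -6, 0], [12, -12, 0], [24, -32, 4]].
det(A - λI) = 0 gives eigenvalues λ = -3, -4, 4.
For λ=-3: eigenvector (-3,-4,-8).
For λ=-4: eigenvector (-2,-3,-6).
For λ=4: eigenvector (0,0,1).
General solution: K_1e^(-3t)(-3,-4,-8) + K_2e^(-4t)(-2,-3,-6) + K_3e^(4t)(0,0,1).

u(t) = -3K_1e^(-3t) - 2K_2e^(-4t), v(t) = -4K_1e^(-3t) - 3K_2e^(-4t), w(t) = -8K_1e^(-3t) - 6K_2e^(-4t) + K_3e^(4t)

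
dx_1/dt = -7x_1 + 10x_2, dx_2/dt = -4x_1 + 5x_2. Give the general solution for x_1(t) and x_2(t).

x_1(t) = -2K_1e^(-t)sin(2t) - K_1e^(-t)cos(2t) - K_2e^(-t)sin(2t) + 2K_2e^(-t)cos(2t), x_2(t) = -K_1e^(-t)sin(2t) - K_1e^(-t)cos(2t) - K_2e^(-t)sin(2t) + K_2e^(-t)cos(2t)

Coefficient matrix A = [[-7, 10], [-4, 5]].
Characteristic polynomial det(A - λI) = λ^2 + 2λ + 5 = 0.
Eigenvalues λ = -1 ± 2i (complex conjugate pair).
For λ=-1+2i: an eigenvector is (-1,-1) - i(-2,-1) = (-1 + 2i, -1 + i).
A real fundamental pair from Re and Im of e^((-1+2i)t)v: X_1 = e^(-t)(cos(2t)·(-1,-1) + sin(2t)·(-2,-1)), X_2 = e^(-t)(sin(2t)·(-1,-1) - cos(2t)·(-2,-1)).
General solution: K_1X_1 + K_2X_2.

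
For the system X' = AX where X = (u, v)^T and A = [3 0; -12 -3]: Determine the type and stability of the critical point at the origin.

A = [[3,0],[-12,-3]]; det(A-λI) = λ^2 - 9.
λ = -3, 3: opposite signs.

saddle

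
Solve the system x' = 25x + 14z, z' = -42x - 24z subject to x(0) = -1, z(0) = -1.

Coefficient matrix A = [[25, 14], [-42, -24]].
Characteristic polynomial det(A - λI) = λ^2 - λ - 12 = 0.
Eigenvalues λ = 4, -3.
For λ=4: (A-λI) row 1 is [21, 14], so an eigenvector is (-2, 3).
For λ=-3: (A-λI) row 1 is [28, 14], so an eigenvector is (1, -2).
General solution: K_1e^(4t)(-2,3) + K_2e^(-3t)(1,-2).
Applying x(0)=-1, z(0)=-1 gives K_1=3, K_2=5.

x(t) = -6e^(4t) + 5e^(-3t), z(t) = 9e^(4t) - 10e^(-3t)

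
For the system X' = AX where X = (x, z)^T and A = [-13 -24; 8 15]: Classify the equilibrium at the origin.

saddle

A = [[-13,-24],[8,15]]; det(A-λI) = λ^2 - 2λ - 3.
λ = 3, -1: opposite signs.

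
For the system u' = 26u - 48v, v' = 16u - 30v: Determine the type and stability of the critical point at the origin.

saddle

A = [[26,-48],[16,-30]]; det(A-λI) = λ^2 + 4λ - 12.
λ = 2, -6: opposite signs.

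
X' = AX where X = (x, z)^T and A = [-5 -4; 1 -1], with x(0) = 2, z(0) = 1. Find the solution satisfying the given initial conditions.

Coefficient matrix A = [[-5, -4], [1, -1]].
Characteristic polynomial det(A - λI) = λ^2 + 6λ + 9 = 0.
Single eigenvalue λ = -3 with algebraic multiplicity 2.
Eigenvector v = (2,-1); generalized eigenvector w with (A-λI)w=v is (-1,0).
General solution: e^(-3t)[K_1·v + K_2·(t·v + w)].
Applying x(0)=2, z(0)=1 gives K_1=-1, K_2=-4.

x(t) = -8te^(-3t) + 2e^(-3t), z(t) = 4te^(-3t) + e^(-3t)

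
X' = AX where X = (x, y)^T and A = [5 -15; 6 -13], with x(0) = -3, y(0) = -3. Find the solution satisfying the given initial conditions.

x(t) = 6e^(-4t)sin(3t) - 3e^(-4t)cos(3t), y(t) = 3e^(-4t)sin(3t) - 3e^(-4t)cos(3t)

Coefficient matrix A = [[5, -15], [6, -13]].
Characteristic polynomial det(A - λI) = λ^2 + 8λ + 25 = 0.
Eigenvalues λ = -4 ± 3i (complex conjugate pair).
For λ=-4+3i: an eigenvector is (-2,-1) - i(-1,-1) = (-2 + i, -1 + i).
A real fundamental pair from Re and Im of e^((-4+3i)t)v: X_1 = e^(-4t)(cos(3t)·(-2,-1) + sin(3t)·(-1,-1)), X_2 = e^(-4t)(sin(3t)·(-2,-1) - cos(3t)·(-1,-1)).
General solution: c_1X_1 + c_2X_2.
Applying x(0)=-3, y(0)=-3 gives c_1=0, c_2=-3.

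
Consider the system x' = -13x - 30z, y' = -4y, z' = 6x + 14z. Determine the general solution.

Coefficient matrix A = [[-13, 0, -30], [0, -4, 0], [6, 0, 14]].
det(A - λI) = 0 gives eigenvalues λ = -4, -1, 2.
For λ=-4: eigenvector (0,1,0).
For λ=-1: eigenvector (5,0,-2).
For λ=2: eigenvector (-2,0,1).
General solution: c_1e^(-4t)(0,1,0) + c_2e^(-t)(5,0,-2) + c_3e^(2t)(-2,0,1).

x(t) = 5c_2e^(-t) - 2c_3e^(2t), y(t) = c_1e^(-4t), z(t) = -2c_2e^(-t) + c_3e^(2t)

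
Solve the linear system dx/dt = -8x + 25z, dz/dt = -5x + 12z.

Coefficient matrix A = [[-8, 25], [-5, 12]].
Characteristic polynomial det(A - λI) = λ^2 - 4λ + 29 = 0.
Eigenvalues λ = 2 ± 5i (complex conjugate pair).
For λ=2+5i: an eigenvector is (-1,0) - i(2,1) = (-1 - 2i, 0 - i).
A real fundamental pair from Re and Im of e^((2+5i)t)v: X_1 = e^(2t)(cos(5t)·(-1,0) + sin(5t)·(2,1)), X_2 = e^(2t)(sin(5t)·(-1,0) - cos(5t)·(2,1)).
General solution: C_1X_1 + C_2X_2.

x(t) = 2C_1e^(2t)sin(5t) - C_1e^(2t)cos(5t) - C_2e^(2t)sin(5t) - 2C_2e^(2t)cos(5t), z(t) = C_1e^(2t)sin(5t) - C_2e^(2t)cos(5t)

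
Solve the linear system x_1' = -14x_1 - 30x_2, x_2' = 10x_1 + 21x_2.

x_1(t) = 3c_1e^(6t) + 2c_2e^(t), x_2(t) = -2c_1e^(6t) - c_2e^(t)

Coefficient matrix A = [[-14, -30], [10, 21]].
Characteristic polynomial det(A - λI) = λ^2 - 7λ + 6 = 0.
Eigenvalues λ = 6, 1.
For λ=6: (A-λI) row 1 is [-20, -30], so an eigenvector is (3, -2).
For λ=1: (A-λI) row 1 is [-15, -30], so an eigenvector is (2, -1).
General solution: c_1e^(6t)(3,-2) + c_2e^(t)(2,-1).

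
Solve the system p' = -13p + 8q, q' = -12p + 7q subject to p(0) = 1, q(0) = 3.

Coefficient matrix A = [[-13, 8], [-12, 7]].
Characteristic polynomial det(A - λI) = λ^2 + 6λ + 5 = 0.
Eigenvalues λ = -1, -5.
For λ=-1: (A-λI) row 1 is [-12, 8], so an eigenvector is (-2, -3).
For λ=-5: (A-λI) row 1 is [-8, 8], so an eigenvector is (1, 1).
General solution: C_1e^(-t)(-2,-3) + C_2e^(-5t)(1,1).
Applying p(0)=1, q(0)=3 gives C_1=-2, C_2=-3.

p(t) = 4e^(-t) - 3e^(-5t), q(t) = 6e^(-t) - 3e^(-5t)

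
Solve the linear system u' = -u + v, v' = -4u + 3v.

u(t) = c_1e^(t) + c_2te^(t) - c_2e^(t), v(t) = 2c_1e^(t) + 2c_2te^(t) - c_2e^(t)

Coefficient matrix A = [[-1, 1], [-4, 3]].
Characteristic polynomial det(A - λI) = λ^2 - 2λ + 1 = 0.
Single eigenvalue λ = 1 with algebraic multiplicity 2.
Eigenvector v = (1,2); generalized eigenvector w with (A-λI)w=v is (-1,-1).
General solution: e^(t)[c_1·v + c_2·(t·v + w)].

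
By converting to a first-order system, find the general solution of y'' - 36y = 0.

y(t) = C_1e^(-6t) + C_2e^(6t)

Let x_1 = y, x_2 = y'. Then x_1' = x_2 and x_2' = 36x_1.
A = [[0,1],[36,0]]; det(A-λI) = λ^2 - 36.
Eigenvalues λ = -6, 6 with eigenvectors (1,-6), (1,6).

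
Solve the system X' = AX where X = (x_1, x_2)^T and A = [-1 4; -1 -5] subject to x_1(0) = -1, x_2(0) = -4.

x_1(t) = -18te^(-3t) - e^(-3t), x_2(t) = 9te^(-3t) - 4e^(-3t)

Coefficient matrix A = [[-1, 4], [-1, -5]].
Characteristic polynomial det(A - λI) = λ^2 + 6λ + 9 = 0.
Single eigenvalue λ = -3 with algebraic multiplicity 2.
Eigenvector v = (2,-1); generalized eigenvector w with (A-λI)w=v is (-1,1).
General solution: e^(-3t)[C_1·v + C_2·(t·v + w)].
Applying x_1(0)=-1, x_2(0)=-4 gives C_1=-5, C_2=-9.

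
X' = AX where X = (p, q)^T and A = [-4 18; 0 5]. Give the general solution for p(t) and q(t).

p(t) = -c_1e^(-4t) - 2c_2e^(5t), q(t) = -c_2e^(5t)

Coefficient matrix A = [[-4, 18], [0, 5]].
Characteristic polynomial det(A - λI) = λ^2 - λ - 20 = 0.
Eigenvalues λ = -4, 5.
For λ=-4: (A-λI) row 1 is [0, 18], so an eigenvector is (-1, 0).
For λ=5: (A-λI) row 1 is [-9, 18], so an eigenvector is (-2, -1).
General solution: c_1e^(-4t)(-1,0) + c_2e^(5t)(-2,-1).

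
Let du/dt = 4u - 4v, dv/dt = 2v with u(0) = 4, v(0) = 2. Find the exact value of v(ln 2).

8

A = [[4,-4],[0,2]]; eigenvalues λ = 2, 4.
Eigenvectors: (-2,-1) for λ=2, (1,0) for λ=4.
From the initial condition, c_1 = -2, c_2 = 0.
v(ln 2) = (-2)(2^2)(-1) + (0)(2^4)(0) = 8.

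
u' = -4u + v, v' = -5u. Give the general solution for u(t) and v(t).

Coefficient matrix A = [[-4, 1], [-5, 0]].
Characteristic polynomial det(A - λI) = λ^2 + 4λ + 5 = 0.
Eigenvalues λ = -2 ± i (complex conjugate pair).
For λ=-2+i: an eigenvector is (-1,-2) - i(0,1) = (-1, -2 - i).
A real fundamental pair from Re and Im of e^((-2+i)t)v: X_1 = e^(-2t)(cos(t)·(-1,-2) + sin(t)·(0,1)), X_2 = e^(-2t)(sin(t)·(-1,-2) - cos(t)·(0,1)).
General solution: K_1X_1 + K_2X_2.

u(t) = -K_1e^(-2t)cos(t) - K_2e^(-2t)sin(t), v(t) = K_1e^(-2t)sin(t) - 2K_1e^(-2t)cos(t) - 2K_2e^(-2t)sin(t) - K_2e^(-2t)cos(t)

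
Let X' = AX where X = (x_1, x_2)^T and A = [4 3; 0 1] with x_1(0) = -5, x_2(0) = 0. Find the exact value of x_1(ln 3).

A = [[4,3],[0,1]]; eigenvalues λ = 1, 4.
Eigenvectors: (1,-1) for λ=1, (-1,0) for λ=4.
From the initial condition, c_1 = 0, c_2 = 5.
x_1(ln 3) = (0)(3^1)(1) + (5)(3^4)(-1) = -405.

-405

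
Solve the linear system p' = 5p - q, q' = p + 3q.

p(t) = -C_1e^(4t) - C_2te^(4t) + 2C_2e^(4t), q(t) = -C_1e^(4t) - C_2te^(4t) + 3C_2e^(4t)

Coefficient matrix A = [[5, -1], [1, 3]].
Characteristic polynomial det(A - λI) = λ^2 - 8λ + 16 = 0.
Single eigenvalue λ = 4 with algebraic multiplicity 2.
Eigenvector v = (-1,-1); generalized eigenvector w with (A-λI)w=v is (2,3).
General solution: e^(4t)[C_1·v + C_2·(t·v + w)].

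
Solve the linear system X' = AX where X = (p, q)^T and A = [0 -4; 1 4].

Coefficient matrix A = [[0, -4], [1, 4]].
Characteristic polynomial det(A - λI) = λ^2 - 4λ + 4 = 0.
Single eigenvalue λ = 2 with algebraic multiplicity 2.
Eigenvector v = (2,-1); generalized eigenvector w with (A-λI)w=v is (3,-2).
General solution: e^(2t)[C_1·v + C_2·(t·v + w)].

p(t) = 2C_1e^(2t) + 2C_2te^(2t) + 3C_2e^(2t), q(t) = -C_1e^(2t) - C_2te^(2t) - 2C_2e^(2t)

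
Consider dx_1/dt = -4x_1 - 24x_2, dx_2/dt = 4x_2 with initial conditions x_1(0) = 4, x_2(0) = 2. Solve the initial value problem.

Coefficient matrix A = [[-4, -24], [0, 4]].
Characteristic polynomial det(A - λI) = λ^2 - 16 = 0.
Eigenvalues λ = -4, 4.
For λ=-4: (A-λI) row 1 is [0, -24], so an eigenvector is (1, 0).
For λ=4: (A-λI) row 1 is [-8, -24], so an eigenvector is (-3, 1).
General solution: C_1e^(-4t)(1,0) + C_2e^(4t)(-3,1).
Applying x_1(0)=4, x_2(0)=2 gives C_1=10, C_2=2.

x_1(t) = -6e^(4t) + 10e^(-4t), x_2(t) = 2e^(4t)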